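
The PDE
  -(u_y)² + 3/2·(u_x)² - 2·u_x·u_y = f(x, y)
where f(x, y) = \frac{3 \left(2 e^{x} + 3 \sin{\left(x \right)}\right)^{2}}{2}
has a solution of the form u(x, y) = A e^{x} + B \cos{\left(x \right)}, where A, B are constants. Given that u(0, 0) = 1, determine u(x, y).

Answer: u(x, y) = - 2 e^{x} + 3 \cos{\left(x \right)}

Derivation:
Substitute the ansatz u = A e^{x} + B \cos{\left(x \right)} into the left-hand side.
Derivatives of the ansatz:
  u_y = 0
  u_x = A e^{x} - B \sin{\left(x \right)}
Term by term:
  -(u_y)² = 0
  3/2·(u_x)² = \frac{3 A^{2} e^{2 x}}{2} - 3 A B e^{x} \sin{\left(x \right)} + \frac{3 B^{2} \sin^{2}{\left(x \right)}}{2}
  -2·u_x·u_y = 0
So the left-hand side equals
  \frac{3 A^{2} e^{2 x}}{2} - 3 A B e^{x} \sin{\left(x \right)} + \frac{3 B^{2} \sin^{2}{\left(x \right)}}{2}
This must equal f(x, y) identically; expanded, f = 6 e^{2 x} + 18 e^{x} \sin{\left(x \right)} + \frac{27 \sin^{2}{\left(x \right)}}{2}.
Matching coefficients of the independent functions:
  [e^{x} \sin{\left(x \right)}]:  - 3 A B = 18
  [e^{2 x}]:  \frac{3 A^{2}}{2} = 6
  [\sin^{2}{\left(x \right)}]:  \frac{3 B^{2}}{2} = \frac{27}{2}
These equations allow (A, B) = (-2, 3) or (2, -3).
Impose the point condition(s):
  u(0, 0) = 1  ⟹  A + B = 1
Only A = -2, B = 3 satisfies everything.
Hence u(x, y) = - 2 e^{x} + 3 \cos{\left(x \right)}.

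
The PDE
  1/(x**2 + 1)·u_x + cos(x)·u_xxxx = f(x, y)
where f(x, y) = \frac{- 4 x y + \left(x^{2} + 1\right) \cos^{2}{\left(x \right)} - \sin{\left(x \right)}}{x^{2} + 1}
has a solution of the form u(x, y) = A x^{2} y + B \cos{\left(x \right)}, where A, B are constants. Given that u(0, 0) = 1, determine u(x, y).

Substitute the ansatz u = A x^{2} y + B \cos{\left(x \right)} into the left-hand side.
Derivatives of the ansatz:
  u_x = 2 A x y - B \sin{\left(x \right)}
  u_xxxx = B \cos{\left(x \right)}
Term by term:
  1/(x**2 + 1)·u_x = \frac{2 A x y}{x^{2} + 1} - \frac{B \sin{\left(x \right)}}{x^{2} + 1}
  cos(x)·u_xxxx = B \cos^{2}{\left(x \right)}
So the left-hand side equals
  \frac{2 A x y}{x^{2} + 1} + B \cos^{2}{\left(x \right)} - \frac{B \sin{\left(x \right)}}{x^{2} + 1}
This must equal f(x, y) identically; expanded, f = - \frac{4 x y}{x^{2} + 1} + \cos^{2}{\left(x \right)} - \frac{\sin{\left(x \right)}}{x^{2} + 1}.
Matching coefficients of the independent functions:
  [\frac{\sin{\left(x \right)}}{x^{2} + 1}]:  - B = -1
  [\frac{x y}{x^{2} + 1}]:  2 A = -4
  [\cos^{2}{\left(x \right)}]:  B = 1
Solving: A = -2, B = 1.
Check against the point condition:
  u(0, 0) = 1  ⟹  B = 1  ✓
Hence u(x, y) = - 2 x^{2} y + \cos{\left(x \right)}.

Answer: u(x, y) = - 2 x^{2} y + \cos{\left(x \right)}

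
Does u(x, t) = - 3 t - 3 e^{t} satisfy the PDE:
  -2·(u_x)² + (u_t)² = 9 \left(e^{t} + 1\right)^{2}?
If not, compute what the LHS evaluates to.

Evaluate each term of the left-hand side for u = - 3 t - 3 e^{t}.
Derivatives:
  u_x = 0
  u_t = - 3 e^{t} - 3
Terms:
  -2·(u_x)² = 0
  (u_t)² = 9 \left(e^{t} + 1\right)^{2}
Sum: LHS = 9 \left(e^{t} + 1\right)^{2}
This is exactly the given right-hand side, so u is a solution.

Answer: Yes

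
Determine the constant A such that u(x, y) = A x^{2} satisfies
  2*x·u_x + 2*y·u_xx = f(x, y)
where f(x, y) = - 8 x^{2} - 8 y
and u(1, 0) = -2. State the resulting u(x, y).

Substitute the ansatz u = A x^{2} into the left-hand side.
Derivatives of the ansatz:
  u_x = 2 A x
  u_xx = 2 A
Term by term:
  2*x·u_x = 4 A x^{2}
  2*y·u_xx = 4 A y
So the left-hand side equals
  4 A x^{2} + 4 A y
This must equal f(x, y) = - 8 x^{2} - 8 y identically.
Matching coefficients of the independent functions:
  [x^{2}, y]:  4 A = -8
Solving: A = -2.
Check against the point condition:
  u(1, 0) = -2  ⟹  A = -2  ✓
Hence u(x, y) = - 2 x^{2}.

Answer: u(x, y) = - 2 x^{2}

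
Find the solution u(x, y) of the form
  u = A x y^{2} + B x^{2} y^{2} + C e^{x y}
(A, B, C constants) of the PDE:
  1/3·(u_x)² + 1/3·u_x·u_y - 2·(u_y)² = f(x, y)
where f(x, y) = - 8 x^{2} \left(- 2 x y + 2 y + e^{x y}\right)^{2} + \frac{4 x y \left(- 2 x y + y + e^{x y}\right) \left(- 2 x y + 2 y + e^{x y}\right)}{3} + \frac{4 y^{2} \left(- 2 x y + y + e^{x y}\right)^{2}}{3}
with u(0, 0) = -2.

Answer: u(x, y) = 2 x^{2} y^{2} - 2 x y^{2} - 2 e^{x y}

Derivation:
Substitute the ansatz u = A x y^{2} + B x^{2} y^{2} + C e^{x y} into the left-hand side.
Derivatives of the ansatz:
  u_x = A y^{2} + 2 B x y^{2} + C y e^{x y}
  u_y = 2 A x y + 2 B x^{2} y + C x e^{x y}
Term by term:
  1/3·(u_x)² = \frac{A^{2} y^{4}}{3} + \frac{4 A B x y^{4}}{3} + \frac{2 A C y^{3} e^{x y}}{3} + \frac{4 B^{2} x^{2} y^{4}}{3} + \frac{4 B C x y^{3} e^{x y}}{3} + \frac{C^{2} y^{2} e^{2 x y}}{3}
  1/3·u_x·u_y = \frac{2 A^{2} x y^{3}}{3} + 2 A B x^{2} y^{3} + A C x y^{2} e^{x y} + \frac{4 B^{2} x^{3} y^{3}}{3} + \frac{4 B C x^{2} y^{2} e^{x y}}{3} + \frac{C^{2} x y e^{2 x y}}{3}
  -2·(u_y)² = - 8 A^{2} x^{2} y^{2} - 16 A B x^{3} y^{2} - 8 A C x^{2} y e^{x y} - 8 B^{2} x^{4} y^{2} - 8 B C x^{3} y e^{x y} - 2 C^{2} x^{2} e^{2 x y}
So the left-hand side equals
  - 8 A^{2} x^{2} y^{2} + \frac{2 A^{2} x y^{3}}{3} + \frac{A^{2} y^{4}}{3} - 16 A B x^{3} y^{2} + 2 A B x^{2} y^{3} + \frac{4 A B x y^{4}}{3} - 8 A C x^{2} y e^{x y} + A C x y^{2} e^{x y} + \frac{2 A C y^{3} e^{x y}}{3} - 8 B^{2} x^{4} y^{2} + \frac{4 B^{2} x^{3} y^{3}}{3} + \frac{4 B^{2} x^{2} y^{4}}{3} - 8 B C x^{3} y e^{x y} + \frac{4 B C x^{2} y^{2} e^{x y}}{3} + \frac{4 B C x y^{3} e^{x y}}{3} - 2 C^{2} x^{2} e^{2 x y} + \frac{C^{2} x y e^{2 x y}}{3} + \frac{C^{2} y^{2} e^{2 x y}}{3}
This must equal f(x, y) identically; expanded, f = - 32 x^{4} y^{2} + \frac{16 x^{3} y^{3}}{3} + 64 x^{3} y^{2} + 32 x^{3} y e^{x y} + \frac{16 x^{2} y^{4}}{3} - 8 x^{2} y^{3} - \frac{16 x^{2} y^{2} e^{x y}}{3} - 32 x^{2} y^{2} - 32 x^{2} y e^{x y} - 8 x^{2} e^{2 x y} - \frac{16 x y^{4}}{3} - \frac{16 x y^{3} e^{x y}}{3} + \frac{8 x y^{3}}{3} + 4 x y^{2} e^{x y} + \frac{4 x y e^{2 x y}}{3} + \frac{4 y^{4}}{3} + \frac{8 y^{3} e^{x y}}{3} + \frac{4 y^{2} e^{2 x y}}{3}.
Matching coefficients of the independent functions:
(each divided by its leading coefficient; functions giving the same equation are listed together)
  [y^{4}, x y^{3}, x^{2} y^{2}]:  A^{2} - 4 = 0
  [x y^{4}, x^{2} y^{3}, x^{3} y^{2}]:  A B + 4 = 0
  [x^{2} y^{4}, x^{3} y^{3}, x^{4} y^{2}]:  B^{2} - 4 = 0
  [x^{2} e^{2 x y}, y^{2} e^{2 x y}, x y e^{2 x y}]:  C^{2} - 4 = 0
  [y^{3} e^{x y}, x y^{2} e^{x y}, x^{2} y e^{x y}]:  A C - 4 = 0
  [x y^{3} e^{x y}, x^{2} y^{2} e^{x y}, x^{3} y e^{x y}]:  B C + 4 = 0
These equations allow (A, B, C) = (-2, 2, -2) or (2, -2, 2).
Impose the point condition(s):
  u(0, 0) = -2  ⟹  C = -2
Only A = -2, B = 2, C = -2 satisfies everything.
Hence u(x, y) = 2 x^{2} y^{2} - 2 x y^{2} - 2 e^{x y}.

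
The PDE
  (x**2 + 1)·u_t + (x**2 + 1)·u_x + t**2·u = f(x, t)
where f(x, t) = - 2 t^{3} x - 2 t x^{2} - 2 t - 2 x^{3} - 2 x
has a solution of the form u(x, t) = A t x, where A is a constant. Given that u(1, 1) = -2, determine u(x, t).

Substitute the ansatz u = A t x into the left-hand side.
Derivatives of the ansatz:
  u_t = A x
  u_x = A t
Term by term:
  (x**2 + 1)·u_t = A x^{3} + A x
  (x**2 + 1)·u_x = A t x^{2} + A t
  t**2·u = A t^{3} x
So the left-hand side equals
  A t^{3} x + A t x^{2} + A t + A x^{3} + A x
This must equal f(x, t) = - 2 t^{3} x - 2 t x^{2} - 2 t - 2 x^{3} - 2 x identically.
Matching coefficients of the independent functions:
  [t, x, x^{3}, t x^{2}, …]:  A = -2
Solving: A = -2.
Check against the point condition:
  u(1, 1) = -2  ⟹  A = -2  ✓
Hence u(x, t) = - 2 t x.

Answer: u(x, t) = - 2 t x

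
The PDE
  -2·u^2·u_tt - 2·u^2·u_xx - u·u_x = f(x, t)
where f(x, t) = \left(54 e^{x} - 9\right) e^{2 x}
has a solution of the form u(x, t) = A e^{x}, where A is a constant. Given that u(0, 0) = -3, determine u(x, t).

Substitute the ansatz u = A e^{x} into the left-hand side.
Derivatives of the ansatz:
  u_tt = 0
  u_xx = A e^{x}
  u_x = A e^{x}
Term by term:
  -2·u^2·u_tt = 0
  -2·u^2·u_xx = - 2 A^{3} e^{3 x}
  -u·u_x = - A^{2} e^{2 x}
So the left-hand side equals
  - 2 A^{3} e^{3 x} - A^{2} e^{2 x}
This must equal f(x, t) = \left(54 e^{x} - 9\right) e^{2 x} identically.
Matching coefficients of the independent functions:
  [e^{2 x}]:  - A^{2} = -9
  [e^{3 x}]:  - 2 A^{3} = 54
Solving: A = -3.
Check against the point condition:
  u(0, 0) = -3  ⟹  A = -3  ✓
Hence u(x, t) = - 3 e^{x}.

Answer: u(x, t) = - 3 e^{x}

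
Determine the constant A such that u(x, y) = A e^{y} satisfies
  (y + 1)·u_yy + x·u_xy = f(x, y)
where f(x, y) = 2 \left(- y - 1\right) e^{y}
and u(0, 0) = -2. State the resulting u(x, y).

Answer: u(x, y) = - 2 e^{y}

Derivation:
Substitute the ansatz u = A e^{y} into the left-hand side.
Derivatives of the ansatz:
  u_yy = A e^{y}
  u_xy = 0
Term by term:
  (y + 1)·u_yy = A y e^{y} + A e^{y}
  x·u_xy = 0
So the left-hand side equals
  A y e^{y} + A e^{y}
This must equal f(x, y) identically; expanded, f = - 2 y e^{y} - 2 e^{y}.
Matching coefficients of the independent functions:
  [y e^{y}, e^{y}]:  A = -2
Solving: A = -2.
Check against the point condition:
  u(0, 0) = -2  ⟹  A = -2  ✓
Hence u(x, y) = - 2 e^{y}.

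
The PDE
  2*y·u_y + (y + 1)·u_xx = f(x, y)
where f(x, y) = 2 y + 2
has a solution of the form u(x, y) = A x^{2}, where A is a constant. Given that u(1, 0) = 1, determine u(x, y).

Substitute the ansatz u = A x^{2} into the left-hand side.
Derivatives of the ansatz:
  u_y = 0
  u_xx = 2 A
Term by term:
  2*y·u_y = 0
  (y + 1)·u_xx = 2 A y + 2 A
So the left-hand side equals
  2 A y + 2 A
This must equal f(x, y) = 2 y + 2 identically.
Matching coefficients of the independent functions:
  [constant term, y]:  2 A = 2
Solving: A = 1.
Check against the point condition:
  u(1, 0) = 1  ⟹  A = 1  ✓
Hence u(x, y) = x^{2}.

Answer: u(x, y) = x^{2}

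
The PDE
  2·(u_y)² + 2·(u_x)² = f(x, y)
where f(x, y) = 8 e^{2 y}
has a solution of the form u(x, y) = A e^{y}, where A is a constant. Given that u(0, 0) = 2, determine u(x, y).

Answer: u(x, y) = 2 e^{y}

Derivation:
Substitute the ansatz u = A e^{y} into the left-hand side.
Derivatives of the ansatz:
  u_y = A e^{y}
  u_x = 0
Term by term:
  2·(u_y)² = 2 A^{2} e^{2 y}
  2·(u_x)² = 0
So the left-hand side equals
  2 A^{2} e^{2 y}
This must equal f(x, y) = 8 e^{2 y} identically.
Matching coefficients of the independent functions:
  [e^{2 y}]:  2 A^{2} = 8
These equations allow (A) = (-2) or (2).
Impose the point condition(s):
  u(0, 0) = 2  ⟹  A = 2
Only A = 2 satisfies everything.
Hence u(x, y) = 2 e^{y}.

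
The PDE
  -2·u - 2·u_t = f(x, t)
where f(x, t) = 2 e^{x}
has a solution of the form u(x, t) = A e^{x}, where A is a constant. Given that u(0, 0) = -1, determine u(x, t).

Substitute the ansatz u = A e^{x} into the left-hand side.
Derivatives of the ansatz:
  u_t = 0
Term by term:
  -2·u = - 2 A e^{x}
  -2·u_t = 0
So the left-hand side equals
  - 2 A e^{x}
This must equal f(x, t) = 2 e^{x} identically.
Matching coefficients of the independent functions:
  [e^{x}]:  - 2 A = 2
Solving: A = -1.
Check against the point condition:
  u(0, 0) = -1  ⟹  A = -1  ✓
Hence u(x, t) = - e^{x}.

Answer: u(x, t) = - e^{x}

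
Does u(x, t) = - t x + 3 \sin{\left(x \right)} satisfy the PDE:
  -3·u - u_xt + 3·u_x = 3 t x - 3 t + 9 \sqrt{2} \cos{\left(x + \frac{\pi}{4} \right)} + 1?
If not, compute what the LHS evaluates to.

Evaluate each term of the left-hand side for u = - t x + 3 \sin{\left(x \right)}.
Derivatives:
  u_xt = -1
  u_x = - t + 3 \cos{\left(x \right)}
Terms:
  -3·u = 3 t x - 9 \sin{\left(x \right)}
  -u_xt = 1
  3·u_x = - 3 t + 9 \cos{\left(x \right)}
Sum: LHS = 3 t x - 3 t + 9 \sqrt{2} \cos{\left(x + \frac{\pi}{4} \right)} + 1
This is exactly the given right-hand side, so u is a solution.

Answer: Yes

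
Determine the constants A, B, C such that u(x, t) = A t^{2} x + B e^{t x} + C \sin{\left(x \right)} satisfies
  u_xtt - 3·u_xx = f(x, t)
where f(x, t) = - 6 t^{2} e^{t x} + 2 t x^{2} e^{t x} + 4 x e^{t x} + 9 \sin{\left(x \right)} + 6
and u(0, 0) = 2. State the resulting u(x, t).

Answer: u(x, t) = 3 t^{2} x + 2 e^{t x} + 3 \sin{\left(x \right)}

Derivation:
Substitute the ansatz u = A t^{2} x + B e^{t x} + C \sin{\left(x \right)} into the left-hand side.
Derivatives of the ansatz:
  u_xtt = 2 A + B t x^{2} e^{t x} + 2 B x e^{t x}
  u_xx = B t^{2} e^{t x} - C \sin{\left(x \right)}
Term by term:
  u_xtt = 2 A + B t x^{2} e^{t x} + 2 B x e^{t x}
  -3·u_xx = - 3 B t^{2} e^{t x} + 3 C \sin{\left(x \right)}
So the left-hand side equals
  2 A - 3 B t^{2} e^{t x} + B t x^{2} e^{t x} + 2 B x e^{t x} + 3 C \sin{\left(x \right)}
This must equal f(x, t) = - 6 t^{2} e^{t x} + 2 t x^{2} e^{t x} + 4 x e^{t x} + 9 \sin{\left(x \right)} + 6 identically.
Matching coefficients of the independent functions:
  [constant term]:  2 A = 6
  [t^{2} e^{t x}]:  - 3 B = -6
  [x e^{t x}]:  2 B = 4
  [t x^{2} e^{t x}]:  B = 2
  [\sin{\left(x \right)}]:  3 C = 9
Solving: A = 3, B = 2, C = 3.
Check against the point condition:
  u(0, 0) = 2  ⟹  B = 2  ✓
Hence u(x, t) = 3 t^{2} x + 2 e^{t x} + 3 \sin{\left(x \right)}.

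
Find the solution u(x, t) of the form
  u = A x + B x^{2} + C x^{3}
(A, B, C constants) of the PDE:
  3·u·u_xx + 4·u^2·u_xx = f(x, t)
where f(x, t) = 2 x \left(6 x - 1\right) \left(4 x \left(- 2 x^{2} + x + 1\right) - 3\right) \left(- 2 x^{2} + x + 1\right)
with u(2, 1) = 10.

Substitute the ansatz u = A x + B x^{2} + C x^{3} into the left-hand side.
Derivatives of the ansatz:
  u_xx = 2 B + 6 C x
Term by term:
  3·u·u_xx = 6 A B x + 18 A C x^{2} + 6 B^{2} x^{2} + 24 B C x^{3} + 18 C^{2} x^{4}
  4·u^2·u_xx = 8 A^{2} B x^{2} + 24 A^{2} C x^{3} + 16 A B^{2} x^{3} + 64 A B C x^{4} + 48 A C^{2} x^{5} + 8 B^{3} x^{4} + 40 B^{2} C x^{5} + 56 B C^{2} x^{6} + 24 C^{3} x^{7}
So the left-hand side equals
  8 A^{2} B x^{2} + 24 A^{2} C x^{3} + 16 A B^{2} x^{3} + 64 A B C x^{4} + 6 A B x + 48 A C^{2} x^{5} + 18 A C x^{2} + 8 B^{3} x^{4} + 40 B^{2} C x^{5} + 6 B^{2} x^{2} + 56 B C^{2} x^{6} + 24 B C x^{3} + 24 C^{3} x^{7} + 18 C^{2} x^{4}
This must equal f(x, t) identically; expanded, f = 192 x^{7} - 224 x^{6} - 112 x^{5} + 192 x^{4} - 16 x^{3} - 38 x^{2} + 6 x.
Matching coefficients of the independent functions:
  [x]:  6 A B = 6
  [x^{2}]:  8 A^{2} B + 18 A C + 6 B^{2} = -38
  [x^{3}]:  24 A^{2} C + 16 A B^{2} + 24 B C = -16
  [x^{4}]:  64 A B C + 8 B^{3} + 18 C^{2} = 192
  [x^{5}]:  48 A C^{2} + 40 B^{2} C = -112
  [x^{6}]:  56 B C^{2} = -224
  [x^{7}]:  24 C^{3} = 192
Solving: A = -1, B = -1, C = 2.
Check against the point condition:
  u(2, 1) = 10  ⟹  2 A + 4 B + 8 C = 10  ✓
Hence u(x, t) = 2 x^{3} - x^{2} - x.

Answer: u(x, t) = 2 x^{3} - x^{2} - x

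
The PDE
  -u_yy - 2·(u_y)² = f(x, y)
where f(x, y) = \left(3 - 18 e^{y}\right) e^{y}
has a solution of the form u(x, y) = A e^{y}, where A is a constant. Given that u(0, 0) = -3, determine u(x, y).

Answer: u(x, y) = - 3 e^{y}

Derivation:
Substitute the ansatz u = A e^{y} into the left-hand side.
Derivatives of the ansatz:
  u_yy = A e^{y}
  u_y = A e^{y}
Term by term:
  -u_yy = - A e^{y}
  -2·(u_y)² = - 2 A^{2} e^{2 y}
So the left-hand side equals
  - 2 A^{2} e^{2 y} - A e^{y}
This must equal f(x, y) identically; expanded, f = - 18 e^{2 y} + 3 e^{y}.
Matching coefficients of the independent functions:
  [e^{y}]:  - A = 3
  [e^{2 y}]:  - 2 A^{2} = -18
Solving: A = -3.
Check against the point condition:
  u(0, 0) = -3  ⟹  A = -3  ✓
Hence u(x, y) = - 3 e^{y}.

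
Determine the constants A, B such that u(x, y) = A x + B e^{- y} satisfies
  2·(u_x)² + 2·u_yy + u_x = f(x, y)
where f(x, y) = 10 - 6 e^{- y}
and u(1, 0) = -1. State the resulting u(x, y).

Answer: u(x, y) = 2 x - 3 e^{- y}

Derivation:
Substitute the ansatz u = A x + B e^{- y} into the left-hand side.
Derivatives of the ansatz:
  u_x = A
  u_yy = B e^{- y}
Term by term:
  2·(u_x)² = 2 A^{2}
  2·u_yy = 2 B e^{- y}
  u_x = A
So the left-hand side equals
  2 A^{2} + A + 2 B e^{- y}
This must equal f(x, y) = 10 - 6 e^{- y} identically.
Matching coefficients of the independent functions:
  [constant term]:  2 A^{2} + A = 10
  [e^{- y}]:  2 B = -6
These equations allow (A, B) = (- \frac{5}{2}, -3) or (2, -3).
Impose the point condition(s):
  u(1, 0) = -1  ⟹  A + B = -1
Only A = 2, B = -3 satisfies everything.
Hence u(x, y) = 2 x - 3 e^{- y}.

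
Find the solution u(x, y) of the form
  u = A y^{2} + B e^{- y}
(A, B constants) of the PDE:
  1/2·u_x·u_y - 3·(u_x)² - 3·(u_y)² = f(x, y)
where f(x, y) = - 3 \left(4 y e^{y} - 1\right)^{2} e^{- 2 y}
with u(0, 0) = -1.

Substitute the ansatz u = A y^{2} + B e^{- y} into the left-hand side.
Derivatives of the ansatz:
  u_x = 0
  u_y = 2 A y - B e^{- y}
Term by term:
  1/2·u_x·u_y = 0
  -3·(u_x)² = 0
  -3·(u_y)² = - 12 A^{2} y^{2} + 12 A B y e^{- y} - 3 B^{2} e^{- 2 y}
So the left-hand side equals
  - 12 A^{2} y^{2} + 12 A B y e^{- y} - 3 B^{2} e^{- 2 y}
This must equal f(x, y) identically; expanded, f = - 48 y^{2} + 24 y e^{- y} - 3 e^{- 2 y}.
Matching coefficients of the independent functions:
  [y^{2}]:  - 12 A^{2} = -48
  [y e^{- y}]:  12 A B = 24
  [e^{- 2 y}]:  - 3 B^{2} = -3
These equations allow (A, B) = (-2, -1) or (2, 1).
Impose the point condition(s):
  u(0, 0) = -1  ⟹  B = -1
Only A = -2, B = -1 satisfies everything.
Hence u(x, y) = - 2 y^{2} - e^{- y}.

Answer: u(x, y) = - 2 y^{2} - e^{- y}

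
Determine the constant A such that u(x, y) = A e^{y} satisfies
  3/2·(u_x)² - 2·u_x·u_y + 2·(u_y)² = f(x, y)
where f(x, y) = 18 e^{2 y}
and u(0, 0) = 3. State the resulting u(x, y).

Substitute the ansatz u = A e^{y} into the left-hand side.
Derivatives of the ansatz:
  u_x = 0
  u_y = A e^{y}
Term by term:
  3/2·(u_x)² = 0
  -2·u_x·u_y = 0
  2·(u_y)² = 2 A^{2} e^{2 y}
So the left-hand side equals
  2 A^{2} e^{2 y}
This must equal f(x, y) = 18 e^{2 y} identically.
Matching coefficients of the independent functions:
  [e^{2 y}]:  2 A^{2} = 18
These equations allow (A) = (-3) or (3).
Impose the point condition(s):
  u(0, 0) = 3  ⟹  A = 3
Only A = 3 satisfies everything.
Hence u(x, y) = 3 e^{y}.

Answer: u(x, y) = 3 e^{y}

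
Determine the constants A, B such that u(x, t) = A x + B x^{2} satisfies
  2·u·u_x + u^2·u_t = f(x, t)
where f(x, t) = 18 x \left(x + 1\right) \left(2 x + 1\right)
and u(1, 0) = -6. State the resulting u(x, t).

Answer: u(x, t) = - 3 x^{2} - 3 x

Derivation:
Substitute the ansatz u = A x + B x^{2} into the left-hand side.
Derivatives of the ansatz:
  u_x = A + 2 B x
  u_t = 0
Term by term:
  2·u·u_x = 2 A^{2} x + 6 A B x^{2} + 4 B^{2} x^{3}
  u^2·u_t = 0
So the left-hand side equals
  2 A^{2} x + 6 A B x^{2} + 4 B^{2} x^{3}
This must equal f(x, t) identically; expanded, f = 36 x^{3} + 54 x^{2} + 18 x.
Matching coefficients of the independent functions:
  [x]:  2 A^{2} = 18
  [x^{2}]:  6 A B = 54
  [x^{3}]:  4 B^{2} = 36
These equations allow (A, B) = (-3, -3) or (3, 3).
Impose the point condition(s):
  u(1, 0) = -6  ⟹  A + B = -6
Only A = -3, B = -3 satisfies everything.
Hence u(x, t) = - 3 x^{2} - 3 x.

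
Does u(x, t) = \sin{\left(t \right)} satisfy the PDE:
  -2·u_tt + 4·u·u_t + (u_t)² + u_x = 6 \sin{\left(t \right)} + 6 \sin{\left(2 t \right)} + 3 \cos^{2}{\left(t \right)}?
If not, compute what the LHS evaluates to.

Evaluate each term of the left-hand side for u = \sin{\left(t \right)}.
Derivatives:
  u_tt = - \sin{\left(t \right)}
  u_t = \cos{\left(t \right)}
  u_x = 0
Terms:
  -2·u_tt = 2 \sin{\left(t \right)}
  4·u·u_t = 2 \sin{\left(2 t \right)}
  (u_t)² = \cos^{2}{\left(t \right)}
  u_x = 0
Sum: LHS = 2 \sin{\left(t \right)} + 2 \sin{\left(2 t \right)} + \cos^{2}{\left(t \right)}
Given right-hand side: 6 \sin{\left(t \right)} + 6 \sin{\left(2 t \right)} + 3 \cos^{2}{\left(t \right)}. Difference LHS − RHS = - 4 \sin{\left(t \right)} - 4 \sin{\left(2 t \right)} - 2 \cos^{2}{\left(t \right)} ≠ 0, so u is not a solution.

Answer: No, the LHS evaluates to 2 \sin{\left(t \right)} + 2 \sin{\left(2 t \right)} + \cos^{2}{\left(t \right)}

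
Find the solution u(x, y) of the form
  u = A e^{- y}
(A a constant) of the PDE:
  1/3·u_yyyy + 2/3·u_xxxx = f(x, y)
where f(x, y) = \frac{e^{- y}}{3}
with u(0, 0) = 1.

Answer: u(x, y) = e^{- y}

Derivation:
Substitute the ansatz u = A e^{- y} into the left-hand side.
Derivatives of the ansatz:
  u_yyyy = A e^{- y}
  u_xxxx = 0
Term by term:
  1/3·u_yyyy = \frac{A e^{- y}}{3}
  2/3·u_xxxx = 0
So the left-hand side equals
  \frac{A e^{- y}}{3}
This must equal f(x, y) = \frac{e^{- y}}{3} identically.
Matching coefficients of the independent functions:
  [e^{- y}]:  \frac{A}{3} = \frac{1}{3}
Solving: A = 1.
Check against the point condition:
  u(0, 0) = 1  ⟹  A = 1  ✓
Hence u(x, y) = e^{- y}.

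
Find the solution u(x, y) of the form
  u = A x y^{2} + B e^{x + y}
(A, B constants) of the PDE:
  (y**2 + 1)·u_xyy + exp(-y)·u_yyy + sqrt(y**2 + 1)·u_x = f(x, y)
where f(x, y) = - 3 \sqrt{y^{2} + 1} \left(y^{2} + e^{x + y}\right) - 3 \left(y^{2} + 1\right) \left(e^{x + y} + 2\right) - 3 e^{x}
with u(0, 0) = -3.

Substitute the ansatz u = A x y^{2} + B e^{x + y} into the left-hand side.
Derivatives of the ansatz:
  u_xyy = 2 A + B e^{x} e^{y}
  u_yyy = B e^{x} e^{y}
  u_x = A y^{2} + B e^{x} e^{y}
Term by term:
  (y**2 + 1)·u_xyy = 2 A y^{2} + 2 A + B y^{2} e^{x} e^{y} + B e^{x} e^{y}
  exp(-y)·u_yyy = B e^{x}
  sqrt(y**2 + 1)·u_x = A y^{2} \sqrt{y^{2} + 1} + B \sqrt{y^{2} + 1} e^{x} e^{y}
So the left-hand side equals
  A y^{2} \sqrt{y^{2} + 1} + 2 A y^{2} + 2 A + B y^{2} e^{x} e^{y} + B \sqrt{y^{2} + 1} e^{x} e^{y} + B e^{x} e^{y} + B e^{x}
This must equal f(x, y) identically; expanded, f = - 3 y^{2} \sqrt{y^{2} + 1} - 3 y^{2} e^{x} e^{y} - 6 y^{2} - 3 \sqrt{y^{2} + 1} e^{x} e^{y} - 3 e^{x} e^{y} - 3 e^{x} - 6.
Matching coefficients of the independent functions:
  [constant term, y^{2}]:  2 A = -6
  [y^{2} \sqrt{y^{2} + 1}]:  A = -3
  [e^{x} e^{y}, y^{2} e^{x} e^{y}, \sqrt{y^{2} + 1} e^{x} e^{y}, e^{x}]:  B = -3
Solving: A = -3, B = -3.
Check against the point condition:
  u(0, 0) = -3  ⟹  B = -3  ✓
Hence u(x, y) = - 3 x y^{2} - 3 e^{x + y}.

Answer: u(x, y) = - 3 x y^{2} - 3 e^{x + y}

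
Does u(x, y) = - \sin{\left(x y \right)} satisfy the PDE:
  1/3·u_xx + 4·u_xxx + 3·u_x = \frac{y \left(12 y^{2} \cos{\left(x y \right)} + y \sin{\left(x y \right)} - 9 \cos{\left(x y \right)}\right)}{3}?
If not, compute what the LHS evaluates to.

Evaluate each term of the left-hand side for u = - \sin{\left(x y \right)}.
Derivatives:
  u_xx = y^{2} \sin{\left(x y \right)}
  u_xxx = y^{3} \cos{\left(x y \right)}
  u_x = - y \cos{\left(x y \right)}
Terms:
  1/3·u_xx = \frac{y^{2} \sin{\left(x y \right)}}{3}
  4·u_xxx = 4 y^{3} \cos{\left(x y \right)}
  3·u_x = - 3 y \cos{\left(x y \right)}
Sum: LHS = \frac{y \left(12 y^{2} \cos{\left(x y \right)} + y \sin{\left(x y \right)} - 9 \cos{\left(x y \right)}\right)}{3}
This is exactly the given right-hand side, so u is a solution.

Answer: Yes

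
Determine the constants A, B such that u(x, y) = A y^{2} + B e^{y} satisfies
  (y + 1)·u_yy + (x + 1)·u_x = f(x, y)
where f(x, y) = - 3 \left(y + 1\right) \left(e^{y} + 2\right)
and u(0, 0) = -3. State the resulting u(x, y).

Answer: u(x, y) = - 3 y^{2} - 3 e^{y}

Derivation:
Substitute the ansatz u = A y^{2} + B e^{y} into the left-hand side.
Derivatives of the ansatz:
  u_yy = 2 A + B e^{y}
  u_x = 0
Term by term:
  (y + 1)·u_yy = 2 A y + 2 A + B y e^{y} + B e^{y}
  (x + 1)·u_x = 0
So the left-hand side equals
  2 A y + 2 A + B y e^{y} + B e^{y}
This must equal f(x, y) identically; expanded, f = - 3 y e^{y} - 6 y - 3 e^{y} - 6.
Matching coefficients of the independent functions:
  [constant term, y]:  2 A = -6
  [y e^{y}, e^{y}]:  B = -3
Solving: A = -3, B = -3.
Check against the point condition:
  u(0, 0) = -3  ⟹  B = -3  ✓
Hence u(x, y) = - 3 y^{2} - 3 e^{y}.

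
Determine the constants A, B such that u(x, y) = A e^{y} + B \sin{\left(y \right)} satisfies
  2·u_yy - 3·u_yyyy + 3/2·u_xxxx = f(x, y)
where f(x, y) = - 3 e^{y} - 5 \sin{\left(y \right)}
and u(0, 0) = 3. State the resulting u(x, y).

Answer: u(x, y) = 3 e^{y} + \sin{\left(y \right)}

Derivation:
Substitute the ansatz u = A e^{y} + B \sin{\left(y \right)} into the left-hand side.
Derivatives of the ansatz:
  u_yy = A e^{y} - B \sin{\left(y \right)}
  u_yyyy = A e^{y} + B \sin{\left(y \right)}
  u_xxxx = 0
Term by term:
  2·u_yy = 2 A e^{y} - 2 B \sin{\left(y \right)}
  -3·u_yyyy = - 3 A e^{y} - 3 B \sin{\left(y \right)}
  3/2·u_xxxx = 0
So the left-hand side equals
  - A e^{y} - 5 B \sin{\left(y \right)}
This must equal f(x, y) = - 3 e^{y} - 5 \sin{\left(y \right)} identically.
Matching coefficients of the independent functions:
  [e^{y}]:  - A = -3
  [\sin{\left(y \right)}]:  - 5 B = -5
Solving: A = 3, B = 1.
Check against the point condition:
  u(0, 0) = 3  ⟹  A = 3  ✓
Hence u(x, y) = 3 e^{y} + \sin{\left(y \right)}.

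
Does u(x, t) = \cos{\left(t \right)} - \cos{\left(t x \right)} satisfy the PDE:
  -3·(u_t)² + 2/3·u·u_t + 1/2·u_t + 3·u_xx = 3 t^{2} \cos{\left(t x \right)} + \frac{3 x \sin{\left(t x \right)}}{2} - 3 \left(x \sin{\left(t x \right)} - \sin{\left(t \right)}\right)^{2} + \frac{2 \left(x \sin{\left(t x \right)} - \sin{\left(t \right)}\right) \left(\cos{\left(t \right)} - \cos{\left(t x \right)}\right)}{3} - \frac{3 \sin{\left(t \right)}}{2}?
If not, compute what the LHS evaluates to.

Answer: No, the LHS evaluates to 3 t^{2} \cos{\left(t x \right)} + \frac{x \sin{\left(t x \right)}}{2} - 3 \left(x \sin{\left(t x \right)} - \sin{\left(t \right)}\right)^{2} + \frac{2 \left(x \sin{\left(t x \right)} - \sin{\left(t \right)}\right) \left(\cos{\left(t \right)} - \cos{\left(t x \right)}\right)}{3} - \frac{\sin{\left(t \right)}}{2}

Derivation:
Evaluate each term of the left-hand side for u = \cos{\left(t \right)} - \cos{\left(t x \right)}.
Derivatives:
  u_t = x \sin{\left(t x \right)} - \sin{\left(t \right)}
  u_xx = t^{2} \cos{\left(t x \right)}
Terms:
  -3·(u_t)² = - 3 \left(x \sin{\left(t x \right)} - \sin{\left(t \right)}\right)^{2}
  2/3·u·u_t = \frac{2 \left(x \sin{\left(t x \right)} - \sin{\left(t \right)}\right) \left(\cos{\left(t \right)} - \cos{\left(t x \right)}\right)}{3}
  1/2·u_t = \frac{x \sin{\left(t x \right)}}{2} - \frac{\sin{\left(t \right)}}{2}
  3·u_xx = 3 t^{2} \cos{\left(t x \right)}
Sum: LHS = 3 t^{2} \cos{\left(t x \right)} + \frac{x \sin{\left(t x \right)}}{2} - 3 \left(x \sin{\left(t x \right)} - \sin{\left(t \right)}\right)^{2} + \frac{2 \left(x \sin{\left(t x \right)} - \sin{\left(t \right)}\right) \left(\cos{\left(t \right)} - \cos{\left(t x \right)}\right)}{3} - \frac{\sin{\left(t \right)}}{2}
Given right-hand side: 3 t^{2} \cos{\left(t x \right)} + \frac{3 x \sin{\left(t x \right)}}{2} - 3 \left(x \sin{\left(t x \right)} - \sin{\left(t \right)}\right)^{2} + \frac{2 \left(x \sin{\left(t x \right)} - \sin{\left(t \right)}\right) \left(\cos{\left(t \right)} - \cos{\left(t x \right)}\right)}{3} - \frac{3 \sin{\left(t \right)}}{2}. Difference LHS − RHS = - x \sin{\left(t x \right)} + \sin{\left(t \right)} ≠ 0, so u is not a solution.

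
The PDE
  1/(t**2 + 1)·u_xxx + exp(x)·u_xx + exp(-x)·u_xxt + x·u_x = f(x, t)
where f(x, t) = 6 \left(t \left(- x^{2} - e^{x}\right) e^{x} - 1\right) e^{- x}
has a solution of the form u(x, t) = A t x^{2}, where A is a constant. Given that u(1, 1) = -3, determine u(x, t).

Answer: u(x, t) = - 3 t x^{2}

Derivation:
Substitute the ansatz u = A t x^{2} into the left-hand side.
Derivatives of the ansatz:
  u_xxx = 0
  u_xx = 2 A t
  u_xxt = 2 A
  u_x = 2 A t x
Term by term:
  1/(t**2 + 1)·u_xxx = 0
  exp(x)·u_xx = 2 A t e^{x}
  exp(-x)·u_xxt = 2 A e^{- x}
  x·u_x = 2 A t x^{2}
So the left-hand side equals
  2 A t x^{2} + 2 A t e^{x} + 2 A e^{- x}
This must equal f(x, t) identically; expanded, f = - 6 t x^{2} - 6 t e^{x} - 6 e^{- x}.
Matching coefficients of the independent functions:
  [t x^{2}, t e^{x}, e^{- x}]:  2 A = -6
Solving: A = -3.
Check against the point condition:
  u(1, 1) = -3  ⟹  A = -3  ✓
Hence u(x, t) = - 3 t x^{2}.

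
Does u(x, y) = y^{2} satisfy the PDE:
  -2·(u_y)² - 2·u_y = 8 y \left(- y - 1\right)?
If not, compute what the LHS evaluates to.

Answer: No, the LHS evaluates to 4 y \left(- 2 y - 1\right)

Derivation:
Evaluate each term of the left-hand side for u = y^{2}.
Derivatives:
  u_y = 2 y
Terms:
  -2·(u_y)² = - 8 y^{2}
  -2·u_y = - 4 y
Sum: LHS = 4 y \left(- 2 y - 1\right)
Given right-hand side: 8 y \left(- y - 1\right). Difference LHS − RHS = 4 y ≠ 0, so u is not a solution.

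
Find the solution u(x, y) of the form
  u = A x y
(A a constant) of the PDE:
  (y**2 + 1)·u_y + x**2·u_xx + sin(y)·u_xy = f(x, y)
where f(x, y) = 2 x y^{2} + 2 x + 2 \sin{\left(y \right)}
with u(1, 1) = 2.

Substitute the ansatz u = A x y into the left-hand side.
Derivatives of the ansatz:
  u_y = A x
  u_xx = 0
  u_xy = A
Term by term:
  (y**2 + 1)·u_y = A x y^{2} + A x
  x**2·u_xx = 0
  sin(y)·u_xy = A \sin{\left(y \right)}
So the left-hand side equals
  A x y^{2} + A x + A \sin{\left(y \right)}
This must equal f(x, y) = 2 x y^{2} + 2 x + 2 \sin{\left(y \right)} identically.
Matching coefficients of the independent functions:
  [x, x y^{2}, \sin{\left(y \right)}]:  A = 2
Solving: A = 2.
Check against the point condition:
  u(1, 1) = 2  ⟹  A = 2  ✓
Hence u(x, y) = 2 x y.

Answer: u(x, y) = 2 x y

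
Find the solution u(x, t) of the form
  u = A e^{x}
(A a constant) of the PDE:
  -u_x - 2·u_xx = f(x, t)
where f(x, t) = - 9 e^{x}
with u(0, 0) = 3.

Answer: u(x, t) = 3 e^{x}

Derivation:
Substitute the ansatz u = A e^{x} into the left-hand side.
Derivatives of the ansatz:
  u_x = A e^{x}
  u_xx = A e^{x}
Term by term:
  -u_x = - A e^{x}
  -2·u_xx = - 2 A e^{x}
So the left-hand side equals
  - 3 A e^{x}
This must equal f(x, t) = - 9 e^{x} identically.
Matching coefficients of the independent functions:
  [e^{x}]:  - 3 A = -9
Solving: A = 3.
Check against the point condition:
  u(0, 0) = 3  ⟹  A = 3  ✓
Hence u(x, t) = 3 e^{x}.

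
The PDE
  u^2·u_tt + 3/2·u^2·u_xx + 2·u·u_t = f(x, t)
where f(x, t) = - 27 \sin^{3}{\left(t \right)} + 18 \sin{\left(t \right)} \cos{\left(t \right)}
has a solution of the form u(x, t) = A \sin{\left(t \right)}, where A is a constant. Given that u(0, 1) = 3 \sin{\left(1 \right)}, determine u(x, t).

Substitute the ansatz u = A \sin{\left(t \right)} into the left-hand side.
Derivatives of the ansatz:
  u_tt = - A \sin{\left(t \right)}
  u_xx = 0
  u_t = A \cos{\left(t \right)}
Term by term:
  u^2·u_tt = - A^{3} \sin^{3}{\left(t \right)}
  3/2·u^2·u_xx = 0
  2·u·u_t = 2 A^{2} \sin{\left(t \right)} \cos{\left(t \right)}
So the left-hand side equals
  - A^{3} \sin^{3}{\left(t \right)} + 2 A^{2} \sin{\left(t \right)} \cos{\left(t \right)}
This must equal f(x, t) = - 27 \sin^{3}{\left(t \right)} + 18 \sin{\left(t \right)} \cos{\left(t \right)} identically.
Matching coefficients of the independent functions:
  [\sin{\left(t \right)} \cos{\left(t \right)}]:  2 A^{2} = 18
  [\sin^{3}{\left(t \right)}]:  - A^{3} = -27
Solving: A = 3.
Check against the point condition:
  u(0, 1) = 3 \sin{\left(1 \right)}  ⟹  A \sin{\left(1 \right)} = 3 \sin{\left(1 \right)}  ✓
Hence u(x, t) = 3 \sin{\left(t \right)}.

Answer: u(x, t) = 3 \sin{\left(t \right)}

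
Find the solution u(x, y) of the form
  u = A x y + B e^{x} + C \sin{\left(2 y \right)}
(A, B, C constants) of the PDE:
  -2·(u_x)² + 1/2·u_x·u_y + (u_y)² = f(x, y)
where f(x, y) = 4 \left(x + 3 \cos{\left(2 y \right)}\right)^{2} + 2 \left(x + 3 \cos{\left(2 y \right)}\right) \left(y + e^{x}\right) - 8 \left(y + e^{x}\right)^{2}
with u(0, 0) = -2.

Substitute the ansatz u = A x y + B e^{x} + C \sin{\left(2 y \right)} into the left-hand side.
Derivatives of the ansatz:
  u_x = A y + B e^{x}
  u_y = A x + 2 C \cos{\left(2 y \right)}
Term by term:
  -2·(u_x)² = - 2 A^{2} y^{2} - 4 A B y e^{x} - 2 B^{2} e^{2 x}
  1/2·u_x·u_y = \frac{A^{2} x y}{2} + \frac{A B x e^{x}}{2} + A C y \cos{\left(2 y \right)} + B C e^{x} \cos{\left(2 y \right)}
  (u_y)² = A^{2} x^{2} + 4 A C x \cos{\left(2 y \right)} + 4 C^{2} \cos^{2}{\left(2 y \right)}
So the left-hand side equals
  A^{2} x^{2} + \frac{A^{2} x y}{2} - 2 A^{2} y^{2} + \frac{A B x e^{x}}{2} - 4 A B y e^{x} + 4 A C x \cos{\left(2 y \right)} + A C y \cos{\left(2 y \right)} - 2 B^{2} e^{2 x} + B C e^{x} \cos{\left(2 y \right)} + 4 C^{2} \cos^{2}{\left(2 y \right)}
This must equal f(x, y) identically; expanded, f = 4 x^{2} + 2 x y + 2 x e^{x} + 24 x \cos{\left(2 y \right)} - 8 y^{2} - 16 y e^{x} + 6 y \cos{\left(2 y \right)} - 8 e^{2 x} + 6 e^{x} \cos{\left(2 y \right)} + 36 \cos^{2}{\left(2 y \right)}.
Matching coefficients of the independent functions:
  [x^{2}]:  A^{2} = 4
  [y^{2}]:  - 2 A^{2} = -8
  [x y]:  \frac{A^{2}}{2} = 2
  [x e^{x}]:  \frac{A B}{2} = 2
  [x \cos{\left(2 y \right)}]:  4 A C = 24
  [y e^{x}]:  - 4 A B = -16
  [y \cos{\left(2 y \right)}]:  A C = 6
  [e^{x} \cos{\left(2 y \right)}]:  B C = 6
  [e^{2 x}]:  - 2 B^{2} = -8
  [\cos^{2}{\left(2 y \right)}]:  4 C^{2} = 36
These equations allow (A, B, C) = (-2, -2, -3) or (2, 2, 3).
Impose the point condition(s):
  u(0, 0) = -2  ⟹  B = -2
Only A = -2, B = -2, C = -3 satisfies everything.
Hence u(x, y) = - 2 x y - 2 e^{x} - 3 \sin{\left(2 y \right)}.

Answer: u(x, y) = - 2 x y - 2 e^{x} - 3 \sin{\left(2 y \right)}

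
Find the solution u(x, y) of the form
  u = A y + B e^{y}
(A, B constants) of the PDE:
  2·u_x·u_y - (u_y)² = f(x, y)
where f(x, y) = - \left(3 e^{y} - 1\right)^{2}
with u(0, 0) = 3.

Substitute the ansatz u = A y + B e^{y} into the left-hand side.
Derivatives of the ansatz:
  u_x = 0
  u_y = A + B e^{y}
Term by term:
  2·u_x·u_y = 0
  -(u_y)² = - A^{2} - 2 A B e^{y} - B^{2} e^{2 y}
So the left-hand side equals
  - A^{2} - 2 A B e^{y} - B^{2} e^{2 y}
This must equal f(x, y) identically; expanded, f = - 9 e^{2 y} + 6 e^{y} - 1.
Matching coefficients of the independent functions:
  [constant term]:  - A^{2} = -1
  [e^{y}]:  - 2 A B = 6
  [e^{2 y}]:  - B^{2} = -9
These equations allow (A, B) = (-1, 3) or (1, -3).
Impose the point condition(s):
  u(0, 0) = 3  ⟹  B = 3
Only A = -1, B = 3 satisfies everything.
Hence u(x, y) = - y + 3 e^{y}.

Answer: u(x, y) = - y + 3 e^{y}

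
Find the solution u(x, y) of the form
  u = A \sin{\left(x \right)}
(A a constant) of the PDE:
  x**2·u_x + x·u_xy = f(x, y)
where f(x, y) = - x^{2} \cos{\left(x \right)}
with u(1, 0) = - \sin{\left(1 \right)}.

Substitute the ansatz u = A \sin{\left(x \right)} into the left-hand side.
Derivatives of the ansatz:
  u_x = A \cos{\left(x \right)}
  u_xy = 0
Term by term:
  x**2·u_x = A x^{2} \cos{\left(x \right)}
  x·u_xy = 0
So the left-hand side equals
  A x^{2} \cos{\left(x \right)}
This must equal f(x, y) = - x^{2} \cos{\left(x \right)} identically.
Matching coefficients of the independent functions:
  [x^{2} \cos{\left(x \right)}]:  A = -1
Solving: A = -1.
Check against the point condition:
  u(1, 0) = - \sin{\left(1 \right)}  ⟹  A \sin{\left(1 \right)} = - \sin{\left(1 \right)}  ✓
Hence u(x, y) = - \sin{\left(x \right)}.

Answer: u(x, y) = - \sin{\left(x \right)}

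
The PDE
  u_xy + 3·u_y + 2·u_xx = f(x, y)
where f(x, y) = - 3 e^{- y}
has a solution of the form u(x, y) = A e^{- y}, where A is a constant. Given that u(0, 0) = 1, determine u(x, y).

Answer: u(x, y) = e^{- y}

Derivation:
Substitute the ansatz u = A e^{- y} into the left-hand side.
Derivatives of the ansatz:
  u_xy = 0
  u_y = - A e^{- y}
  u_xx = 0
Term by term:
  u_xy = 0
  3·u_y = - 3 A e^{- y}
  2·u_xx = 0
So the left-hand side equals
  - 3 A e^{- y}
This must equal f(x, y) = - 3 e^{- y} identically.
Matching coefficients of the independent functions:
  [e^{- y}]:  - 3 A = -3
Solving: A = 1.
Check against the point condition:
  u(0, 0) = 1  ⟹  A = 1  ✓
Hence u(x, y) = e^{- y}.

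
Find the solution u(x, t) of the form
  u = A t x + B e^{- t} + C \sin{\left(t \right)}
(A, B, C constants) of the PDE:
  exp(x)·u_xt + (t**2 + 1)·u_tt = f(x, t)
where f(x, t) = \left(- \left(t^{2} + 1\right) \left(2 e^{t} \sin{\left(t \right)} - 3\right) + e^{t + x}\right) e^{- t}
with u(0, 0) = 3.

Substitute the ansatz u = A t x + B e^{- t} + C \sin{\left(t \right)} into the left-hand side.
Derivatives of the ansatz:
  u_xt = A
  u_tt = B e^{- t} - C \sin{\left(t \right)}
Term by term:
  exp(x)·u_xt = A e^{x}
  (t**2 + 1)·u_tt = B t^{2} e^{- t} + B e^{- t} - C t^{2} \sin{\left(t \right)} - C \sin{\left(t \right)}
So the left-hand side equals
  A e^{x} + B t^{2} e^{- t} + B e^{- t} - C t^{2} \sin{\left(t \right)} - C \sin{\left(t \right)}
This must equal f(x, t) identically; expanded, f = - 2 t^{2} \sin{\left(t \right)} + 3 t^{2} e^{- t} + e^{x} - 2 \sin{\left(t \right)} + 3 e^{- t}.
Matching coefficients of the independent functions:
  [t^{2} e^{- t}, e^{- t}]:  B = 3
  [t^{2} \sin{\left(t \right)}, \sin{\left(t \right)}]:  - C = -2
  [e^{x}]:  A = 1
Solving: A = 1, B = 3, C = 2.
Check against the point condition:
  u(0, 0) = 3  ⟹  B = 3  ✓
Hence u(x, t) = t x + 2 \sin{\left(t \right)} + 3 e^{- t}.

Answer: u(x, t) = t x + 2 \sin{\left(t \right)} + 3 e^{- t}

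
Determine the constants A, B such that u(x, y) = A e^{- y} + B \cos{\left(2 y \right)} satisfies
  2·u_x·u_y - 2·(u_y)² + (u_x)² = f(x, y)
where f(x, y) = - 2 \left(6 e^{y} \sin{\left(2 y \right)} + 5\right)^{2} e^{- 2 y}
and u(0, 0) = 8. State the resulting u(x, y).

Substitute the ansatz u = A e^{- y} + B \cos{\left(2 y \right)} into the left-hand side.
Derivatives of the ansatz:
  u_x = 0
  u_y = - A e^{- y} - 2 B \sin{\left(2 y \right)}
Term by term:
  2·u_x·u_y = 0
  -2·(u_y)² = - 2 A^{2} e^{- 2 y} - 8 A B e^{- y} \sin{\left(2 y \right)} - 8 B^{2} \sin^{2}{\left(2 y \right)}
  (u_x)² = 0
So the left-hand side equals
  - 2 A^{2} e^{- 2 y} - 8 A B e^{- y} \sin{\left(2 y \right)} - 8 B^{2} \sin^{2}{\left(2 y \right)}
This must equal f(x, y) identically; expanded, f = - 72 \sin^{2}{\left(2 y \right)} - 120 e^{- y} \sin{\left(2 y \right)} - 50 e^{- 2 y}.
Matching coefficients of the independent functions:
  [e^{- y} \sin{\left(2 y \right)}]:  - 8 A B = -120
  [e^{- 2 y}]:  - 2 A^{2} = -50
  [\sin^{2}{\left(2 y \right)}]:  - 8 B^{2} = -72
These equations allow (A, B) = (-5, -3) or (5, 3).
Impose the point condition(s):
  u(0, 0) = 8  ⟹  A + B = 8
Only A = 5, B = 3 satisfies everything.
Hence u(x, y) = 3 \cos{\left(2 y \right)} + 5 e^{- y}.

Answer: u(x, y) = 3 \cos{\left(2 y \right)} + 5 e^{- y}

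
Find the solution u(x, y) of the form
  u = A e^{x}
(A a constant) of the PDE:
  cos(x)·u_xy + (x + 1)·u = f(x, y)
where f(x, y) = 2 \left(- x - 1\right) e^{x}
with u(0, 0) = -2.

Answer: u(x, y) = - 2 e^{x}

Derivation:
Substitute the ansatz u = A e^{x} into the left-hand side.
Derivatives of the ansatz:
  u_xy = 0
Term by term:
  cos(x)·u_xy = 0
  (x + 1)·u = A x e^{x} + A e^{x}
So the left-hand side equals
  A x e^{x} + A e^{x}
This must equal f(x, y) identically; expanded, f = - 2 x e^{x} - 2 e^{x}.
Matching coefficients of the independent functions:
  [x e^{x}, e^{x}]:  A = -2
Solving: A = -2.
Check against the point condition:
  u(0, 0) = -2  ⟹  A = -2  ✓
Hence u(x, y) = - 2 e^{x}.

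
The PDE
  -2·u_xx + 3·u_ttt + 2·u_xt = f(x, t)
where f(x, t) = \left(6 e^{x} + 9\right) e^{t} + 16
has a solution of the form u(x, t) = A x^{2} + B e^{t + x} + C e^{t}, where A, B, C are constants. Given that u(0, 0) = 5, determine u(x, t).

Answer: u(x, t) = - 4 x^{2} + 3 e^{t} + 2 e^{t + x}

Derivation:
Substitute the ansatz u = A x^{2} + B e^{t + x} + C e^{t} into the left-hand side.
Derivatives of the ansatz:
  u_xx = 2 A + B e^{t} e^{x}
  u_ttt = B e^{t} e^{x} + C e^{t}
  u_xt = B e^{t} e^{x}
Term by term:
  -2·u_xx = - 4 A - 2 B e^{t} e^{x}
  3·u_ttt = 3 B e^{t} e^{x} + 3 C e^{t}
  2·u_xt = 2 B e^{t} e^{x}
So the left-hand side equals
  - 4 A + 3 B e^{t} e^{x} + 3 C e^{t}
This must equal f(x, t) identically; expanded, f = 6 e^{t} e^{x} + 9 e^{t} + 16.
Matching coefficients of the independent functions:
  [constant term]:  - 4 A = 16
  [e^{t} e^{x}]:  3 B = 6
  [e^{t}]:  3 C = 9
Solving: A = -4, B = 2, C = 3.
Check against the point condition:
  u(0, 0) = 5  ⟹  B + C = 5  ✓
Hence u(x, t) = - 4 x^{2} + 3 e^{t} + 2 e^{t + x}.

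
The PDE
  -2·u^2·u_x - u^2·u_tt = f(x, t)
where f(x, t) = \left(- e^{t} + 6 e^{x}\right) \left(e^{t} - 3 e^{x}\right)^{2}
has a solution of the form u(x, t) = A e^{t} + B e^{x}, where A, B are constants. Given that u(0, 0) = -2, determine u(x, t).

Substitute the ansatz u = A e^{t} + B e^{x} into the left-hand side.
Derivatives of the ansatz:
  u_x = B e^{x}
  u_tt = A e^{t}
Term by term:
  -2·u^2·u_x = - 2 A^{2} B e^{2 t} e^{x} - 4 A B^{2} e^{t} e^{2 x} - 2 B^{3} e^{3 x}
  -u^2·u_tt = - A^{3} e^{3 t} - 2 A^{2} B e^{2 t} e^{x} - A B^{2} e^{t} e^{2 x}
So the left-hand side equals
  - A^{3} e^{3 t} - 4 A^{2} B e^{2 t} e^{x} - 5 A B^{2} e^{t} e^{2 x} - 2 B^{3} e^{3 x}
This must equal f(x, t) identically; expanded, f = - e^{3 t} + 12 e^{2 t} e^{x} - 45 e^{t} e^{2 x} + 54 e^{3 x}.
Matching coefficients of the independent functions:
  [e^{t} e^{2 x}]:  - 5 A B^{2} = -45
  [e^{2 t} e^{x}]:  - 4 A^{2} B = 12
  [e^{3 t}]:  - A^{3} = -1
  [e^{3 x}]:  - 2 B^{3} = 54
Solving: A = 1, B = -3.
Check against the point condition:
  u(0, 0) = -2  ⟹  A + B = -2  ✓
Hence u(x, t) = e^{t} - 3 e^{x}.

Answer: u(x, t) = e^{t} - 3 e^{x}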